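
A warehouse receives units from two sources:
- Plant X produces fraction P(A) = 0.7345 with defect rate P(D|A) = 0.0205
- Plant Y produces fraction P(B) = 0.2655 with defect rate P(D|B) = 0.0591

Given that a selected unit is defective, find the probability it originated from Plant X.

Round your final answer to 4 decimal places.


Let A = from Plant X, D = defective

Given:
- P(A) = 0.7345, P(B) = 0.2655
- P(D|A) = 0.0205, P(D|B) = 0.0591

Step 1: Find P(D)
P(D) = P(D|A)P(A) + P(D|B)P(B)
     = 0.0205 × 0.7345 + 0.0591 × 0.2655
     = 0.01505725 + 0.01569105
     = 0.03074830

Step 2: Apply Bayes' theorem
P(A|D) = P(D|A)P(A) / P(D)
       = 0.01505725 / 0.03074830
       = 0.4897


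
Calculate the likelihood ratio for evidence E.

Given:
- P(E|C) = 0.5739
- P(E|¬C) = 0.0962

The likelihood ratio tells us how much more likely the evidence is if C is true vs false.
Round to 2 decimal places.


Likelihood Ratio (LR) = P(E|C) / P(E|¬C)

LR = 0.5739 / 0.0962
   = 5.97

The evidence is 5.97 times more likely if C is true than if C is false.
Since LR > 1, the evidence supports C over ¬C.


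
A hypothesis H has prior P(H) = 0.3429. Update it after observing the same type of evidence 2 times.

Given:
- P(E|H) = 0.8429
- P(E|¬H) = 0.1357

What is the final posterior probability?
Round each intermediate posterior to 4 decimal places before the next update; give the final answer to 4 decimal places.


Sequential Bayesian updating:

Initial prior: P(H) = 0.3429

Update 1:
  P(E) = 0.8429 × 0.3429 + 0.1357 × 0.6571 = 0.28903041 + 0.08916847 = 0.37819888
  P(H|E) = 0.28903041 / 0.37819888 = 0.7642

Update 2:
  P(E) = 0.8429 × 0.7642 + 0.1357 × 0.2358 = 0.64414418 + 0.03199806 = 0.67614224
  P(H|E) = 0.64414418 / 0.67614224 = 0.9527

Final posterior: 0.9527


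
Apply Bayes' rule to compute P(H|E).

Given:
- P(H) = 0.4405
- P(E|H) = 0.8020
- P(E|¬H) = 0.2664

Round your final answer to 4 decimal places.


Bayes' theorem: P(H|E) = P(E|H) × P(H) / P(E)

Step 1: Calculate P(E) using law of total probability
P(E) = P(E|H)P(H) + P(E|¬H)P(¬H)
     = 0.8020 × 0.4405 + 0.2664 × 0.5595
     = 0.35328100 + 0.14905080
     = 0.50233180

Step 2: Apply Bayes' theorem
P(H|E) = P(E|H) × P(H) / P(E)
       = 0.35328100 / 0.50233180
       = 0.7033


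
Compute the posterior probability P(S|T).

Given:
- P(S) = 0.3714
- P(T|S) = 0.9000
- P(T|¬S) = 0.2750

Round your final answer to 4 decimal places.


Bayes' theorem: P(S|T) = P(T|S) × P(S) / P(T)

Step 1: Calculate P(T) using law of total probability
P(T) = P(T|S)P(S) + P(T|¬S)P(¬S)
     = 0.9000 × 0.3714 + 0.2750 × 0.6286
     = 0.33426000 + 0.17286500
     = 0.50712500

Step 2: Apply Bayes' theorem
P(S|T) = P(T|S) × P(S) / P(T)
       = 0.33426000 / 0.50712500
       = 0.6591


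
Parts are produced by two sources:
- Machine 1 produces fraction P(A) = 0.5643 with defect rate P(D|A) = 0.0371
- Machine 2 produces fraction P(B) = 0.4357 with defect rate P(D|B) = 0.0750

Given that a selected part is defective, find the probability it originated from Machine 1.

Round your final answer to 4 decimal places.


Let A = from Machine 1, D = defective

Given:
- P(A) = 0.5643, P(B) = 0.4357
- P(D|A) = 0.0371, P(D|B) = 0.0750

Step 1: Find P(D)
P(D) = P(D|A)P(A) + P(D|B)P(B)
     = 0.0371 × 0.5643 + 0.0750 × 0.4357
     = 0.02093553 + 0.03267750
     = 0.05361303

Step 2: Apply Bayes' theorem
P(A|D) = P(D|A)P(A) / P(D)
       = 0.02093553 / 0.05361303
       = 0.3905


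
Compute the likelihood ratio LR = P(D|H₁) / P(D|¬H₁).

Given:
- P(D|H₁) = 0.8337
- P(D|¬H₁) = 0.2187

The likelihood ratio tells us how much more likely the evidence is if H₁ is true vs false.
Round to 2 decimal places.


Likelihood Ratio (LR) = P(D|H₁) / P(D|¬H₁)

LR = 0.8337 / 0.2187
   = 3.81

The evidence is 3.81 times more likely if H₁ is true than if H₁ is false.
LR > 1, so observing D raises the odds in favor of H₁.


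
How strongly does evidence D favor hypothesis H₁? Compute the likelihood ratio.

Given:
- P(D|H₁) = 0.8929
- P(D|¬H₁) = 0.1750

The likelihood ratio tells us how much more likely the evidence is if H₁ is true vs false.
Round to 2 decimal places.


Likelihood Ratio (LR) = P(D|H₁) / P(D|¬H₁)

LR = 0.8929 / 0.1750
   = 5.10

The evidence is 5.10 times more likely if H₁ is true than if H₁ is false.
Because LR exceeds 1, D is evidence for H₁.


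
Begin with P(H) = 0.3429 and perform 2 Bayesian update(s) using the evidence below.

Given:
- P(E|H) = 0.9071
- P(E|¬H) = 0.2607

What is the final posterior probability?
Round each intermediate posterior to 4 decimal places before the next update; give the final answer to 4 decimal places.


Sequential Bayesian updating:

Initial prior: P(H) = 0.3429

Update 1:
  P(E) = 0.9071 × 0.3429 + 0.2607 × 0.6571 = 0.31104459 + 0.17130597 = 0.48235056
  P(H|E) = 0.31104459 / 0.48235056 = 0.6449

Update 2:
  P(E) = 0.9071 × 0.6449 + 0.2607 × 0.3551 = 0.58498879 + 0.09257457 = 0.67756336
  P(H|E) = 0.58498879 / 0.67756336 = 0.8634

Final posterior: 0.8634


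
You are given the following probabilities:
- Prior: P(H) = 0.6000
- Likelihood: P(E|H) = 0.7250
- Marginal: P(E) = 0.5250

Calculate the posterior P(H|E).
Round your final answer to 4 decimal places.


Using Bayes' theorem:

P(H|E) = P(E|H) × P(H) / P(E)
       = 0.7250 × 0.6000 / 0.5250
       = 0.43500000 / 0.5250
       = 0.8286

The evidence strengthens our belief in H.
Prior: 0.6000 → Posterior: 0.8286


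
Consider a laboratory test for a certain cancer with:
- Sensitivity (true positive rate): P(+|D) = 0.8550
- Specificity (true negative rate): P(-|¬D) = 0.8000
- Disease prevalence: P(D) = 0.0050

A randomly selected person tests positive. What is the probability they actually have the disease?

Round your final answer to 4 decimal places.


Let D = has disease, + = positive test

Given:
- P(D) = 0.0050 (prevalence)
- P(+|D) = 0.8550 (sensitivity)
- P(-|¬D) = 0.8000 (specificity)
- P(+|¬D) = 0.2000 (false positive rate = 1 - specificity)

Step 1: Find P(+)
P(+) = P(+|D)P(D) + P(+|¬D)P(¬D)
     = 0.8550 × 0.0050 + 0.2000 × 0.9950
     = 0.00427500 + 0.19900000
     = 0.20327500

Step 2: Apply Bayes' theorem for P(D|+)
P(D|+) = P(+|D)P(D) / P(+)
       = 0.00427500 / 0.20327500
       = 0.0210


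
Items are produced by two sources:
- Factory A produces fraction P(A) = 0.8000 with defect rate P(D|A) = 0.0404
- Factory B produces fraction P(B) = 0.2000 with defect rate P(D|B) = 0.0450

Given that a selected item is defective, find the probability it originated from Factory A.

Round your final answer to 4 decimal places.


Let A = from Factory A, D = defective

Given:
- P(A) = 0.8000, P(B) = 0.2000
- P(D|A) = 0.0404, P(D|B) = 0.0450

Step 1: Find P(D)
P(D) = P(D|A)P(A) + P(D|B)P(B)
     = 0.0404 × 0.8000 + 0.0450 × 0.2000
     = 0.03232000 + 0.00900000
     = 0.04132000

Step 2: Apply Bayes' theorem
P(A|D) = P(D|A)P(A) / P(D)
       = 0.03232000 / 0.04132000
       = 0.7822


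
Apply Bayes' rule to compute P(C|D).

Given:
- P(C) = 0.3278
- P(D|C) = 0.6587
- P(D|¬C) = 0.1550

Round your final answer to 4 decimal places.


Bayes' theorem: P(C|D) = P(D|C) × P(C) / P(D)

Step 1: Calculate P(D) using law of total probability
P(D) = P(D|C)P(C) + P(D|¬C)P(¬C)
     = 0.6587 × 0.3278 + 0.1550 × 0.6722
     = 0.21592186 + 0.10419100
     = 0.32011286

Step 2: Apply Bayes' theorem
P(C|D) = P(D|C) × P(C) / P(D)
       = 0.21592186 / 0.32011286
       = 0.6745


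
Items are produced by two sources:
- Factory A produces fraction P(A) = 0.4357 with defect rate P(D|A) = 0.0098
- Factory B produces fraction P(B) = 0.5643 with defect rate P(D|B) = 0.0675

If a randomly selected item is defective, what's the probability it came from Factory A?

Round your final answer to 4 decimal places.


Let A = from Factory A, D = defective

Given:
- P(A) = 0.4357, P(B) = 0.5643
- P(D|A) = 0.0098, P(D|B) = 0.0675

Step 1: Find P(D)
P(D) = P(D|A)P(A) + P(D|B)P(B)
     = 0.0098 × 0.4357 + 0.0675 × 0.5643
     = 0.00426986 + 0.03809025
     = 0.04236011

Step 2: Apply Bayes' theorem
P(A|D) = P(D|A)P(A) / P(D)
       = 0.00426986 / 0.04236011
       = 0.1008


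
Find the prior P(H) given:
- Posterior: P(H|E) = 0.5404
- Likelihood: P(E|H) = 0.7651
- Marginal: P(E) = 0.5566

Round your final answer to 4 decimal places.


From Bayes' theorem: P(H|E) = P(E|H) × P(H) / P(E)

Rearranging for P(H):
P(H) = P(H|E) × P(E) / P(E|H)
     = 0.5404 × 0.5566 / 0.7651
     = 0.30078664 / 0.7651
     = 0.3931


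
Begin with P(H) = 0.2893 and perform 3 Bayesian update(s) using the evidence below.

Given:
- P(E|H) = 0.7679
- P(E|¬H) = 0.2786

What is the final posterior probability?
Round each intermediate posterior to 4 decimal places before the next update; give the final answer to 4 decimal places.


Sequential Bayesian updating:

Initial prior: P(H) = 0.2893

Update 1:
  P(E) = 0.7679 × 0.2893 + 0.2786 × 0.7107 = 0.22215347 + 0.19800102 = 0.42015449
  P(H|E) = 0.22215347 / 0.42015449 = 0.5287

Update 2:
  P(E) = 0.7679 × 0.5287 + 0.2786 × 0.4713 = 0.40598873 + 0.13130418 = 0.53729291
  P(H|E) = 0.40598873 / 0.53729291 = 0.7556

Update 3:
  P(E) = 0.7679 × 0.7556 + 0.2786 × 0.2444 = 0.58022524 + 0.06808984 = 0.64831508
  P(H|E) = 0.58022524 / 0.64831508 = 0.8950

Final posterior: 0.8950


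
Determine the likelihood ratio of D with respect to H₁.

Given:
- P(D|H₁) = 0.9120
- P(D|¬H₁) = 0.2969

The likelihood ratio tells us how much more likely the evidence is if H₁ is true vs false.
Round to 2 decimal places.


Likelihood Ratio (LR) = P(D|H₁) / P(D|¬H₁)

LR = 0.9120 / 0.2969
   = 3.07

The evidence is 3.07 times more likely if H₁ is true than if H₁ is false.
Because LR exceeds 1, D is evidence for H₁.


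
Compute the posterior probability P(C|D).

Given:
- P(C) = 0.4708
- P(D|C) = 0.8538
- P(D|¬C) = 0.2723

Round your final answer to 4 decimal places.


Bayes' theorem: P(C|D) = P(D|C) × P(C) / P(D)

Step 1: Calculate P(D) using law of total probability
P(D) = P(D|C)P(C) + P(D|¬C)P(¬C)
     = 0.8538 × 0.4708 + 0.2723 × 0.5292
     = 0.40196904 + 0.14410116
     = 0.54607020

Step 2: Apply Bayes' theorem
P(C|D) = P(D|C) × P(C) / P(D)
       = 0.40196904 / 0.54607020
       = 0.7361


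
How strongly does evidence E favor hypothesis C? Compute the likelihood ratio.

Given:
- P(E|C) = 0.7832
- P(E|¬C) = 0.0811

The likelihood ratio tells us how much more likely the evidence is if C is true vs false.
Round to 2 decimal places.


Likelihood Ratio (LR) = P(E|C) / P(E|¬C)

LR = 0.7832 / 0.0811
   = 9.66

The evidence is 9.66 times more likely if C is true than if C is false.
Since LR > 1, the evidence supports C over ¬C.


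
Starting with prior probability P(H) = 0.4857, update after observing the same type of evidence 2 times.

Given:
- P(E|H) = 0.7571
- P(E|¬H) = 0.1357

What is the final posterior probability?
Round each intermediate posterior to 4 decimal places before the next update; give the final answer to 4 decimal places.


Sequential Bayesian updating:

Initial prior: P(H) = 0.4857

Update 1:
  P(E) = 0.7571 × 0.4857 + 0.1357 × 0.5143 = 0.36772347 + 0.06979051 = 0.43751398
  P(H|E) = 0.36772347 / 0.43751398 = 0.8405

Update 2:
  P(E) = 0.7571 × 0.8405 + 0.1357 × 0.1595 = 0.63634255 + 0.02164415 = 0.65798670
  P(H|E) = 0.63634255 / 0.65798670 = 0.9671

Final posterior: 0.9671


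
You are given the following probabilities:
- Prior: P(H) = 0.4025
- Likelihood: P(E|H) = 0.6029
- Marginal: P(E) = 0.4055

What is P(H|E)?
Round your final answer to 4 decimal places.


Using Bayes' theorem:

P(H|E) = P(E|H) × P(H) / P(E)
       = 0.6029 × 0.4025 / 0.4055
       = 0.24266725 / 0.4055
       = 0.5984

The evidence strengthens our belief in H.
Prior: 0.4025 → Posterior: 0.5984


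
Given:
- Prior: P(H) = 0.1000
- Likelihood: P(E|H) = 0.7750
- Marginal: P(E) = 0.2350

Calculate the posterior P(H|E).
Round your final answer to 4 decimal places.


Using Bayes' theorem:

P(H|E) = P(E|H) × P(H) / P(E)
       = 0.7750 × 0.1000 / 0.2350
       = 0.07750000 / 0.2350
       = 0.3298

The evidence strengthens our belief in H.
Prior: 0.1000 → Posterior: 0.3298


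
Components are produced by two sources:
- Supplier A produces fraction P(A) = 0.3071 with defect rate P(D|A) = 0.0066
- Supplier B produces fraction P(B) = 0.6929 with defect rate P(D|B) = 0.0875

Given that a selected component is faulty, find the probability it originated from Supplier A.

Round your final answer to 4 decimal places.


Let A = from Supplier A, D = faulty

Given:
- P(A) = 0.3071, P(B) = 0.6929
- P(D|A) = 0.0066, P(D|B) = 0.0875

Step 1: Find P(D)
P(D) = P(D|A)P(A) + P(D|B)P(B)
     = 0.0066 × 0.3071 + 0.0875 × 0.6929
     = 0.00202686 + 0.06062875
     = 0.06265561

Step 2: Apply Bayes' theorem
P(A|D) = P(D|A)P(A) / P(D)
       = 0.00202686 / 0.06265561
       = 0.0323


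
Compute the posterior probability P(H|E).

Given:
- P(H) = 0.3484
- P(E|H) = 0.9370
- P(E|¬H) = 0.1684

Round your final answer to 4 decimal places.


Bayes' theorem: P(H|E) = P(E|H) × P(H) / P(E)

Step 1: Calculate P(E) using law of total probability
P(E) = P(E|H)P(H) + P(E|¬H)P(¬H)
     = 0.9370 × 0.3484 + 0.1684 × 0.6516
     = 0.32645080 + 0.10972944
     = 0.43618024

Step 2: Apply Bayes' theorem
P(H|E) = P(E|H) × P(H) / P(E)
       = 0.32645080 / 0.43618024
       = 0.7484


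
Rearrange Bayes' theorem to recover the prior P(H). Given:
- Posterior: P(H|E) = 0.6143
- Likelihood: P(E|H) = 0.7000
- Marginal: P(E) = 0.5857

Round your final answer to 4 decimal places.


From Bayes' theorem: P(H|E) = P(E|H) × P(H) / P(E)

Rearranging for P(H):
P(H) = P(H|E) × P(E) / P(E|H)
     = 0.6143 × 0.5857 / 0.7000
     = 0.35979551 / 0.7000
     = 0.5140


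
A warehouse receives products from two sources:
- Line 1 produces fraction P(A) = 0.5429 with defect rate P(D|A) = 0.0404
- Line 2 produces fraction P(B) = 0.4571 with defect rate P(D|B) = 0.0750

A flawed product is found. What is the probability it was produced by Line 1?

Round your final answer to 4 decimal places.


Let A = from Line 1, D = flawed

Given:
- P(A) = 0.5429, P(B) = 0.4571
- P(D|A) = 0.0404, P(D|B) = 0.0750

Step 1: Find P(D)
P(D) = P(D|A)P(A) + P(D|B)P(B)
     = 0.0404 × 0.5429 + 0.0750 × 0.4571
     = 0.02193316 + 0.03428250
     = 0.05621566

Step 2: Apply Bayes' theorem
P(A|D) = P(D|A)P(A) / P(D)
       = 0.02193316 / 0.05621566
       = 0.3902


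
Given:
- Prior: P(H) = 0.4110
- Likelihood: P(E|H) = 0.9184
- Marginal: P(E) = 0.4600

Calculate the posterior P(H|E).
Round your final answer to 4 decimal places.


Using Bayes' theorem:

P(H|E) = P(E|H) × P(H) / P(E)
       = 0.9184 × 0.4110 / 0.4600
       = 0.37746240 / 0.4600
       = 0.8206

The evidence strengthens our belief in H.
Prior: 0.4110 → Posterior: 0.8206


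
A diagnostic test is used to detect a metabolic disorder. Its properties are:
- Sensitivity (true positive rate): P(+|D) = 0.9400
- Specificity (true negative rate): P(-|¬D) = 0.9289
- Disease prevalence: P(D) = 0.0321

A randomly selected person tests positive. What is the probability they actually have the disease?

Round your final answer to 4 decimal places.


Let D = has disease, + = positive test

Given:
- P(D) = 0.0321 (prevalence)
- P(+|D) = 0.9400 (sensitivity)
- P(-|¬D) = 0.9289 (specificity)
- P(+|¬D) = 0.0711 (false positive rate = 1 - specificity)

Step 1: Find P(+)
P(+) = P(+|D)P(D) + P(+|¬D)P(¬D)
     = 0.9400 × 0.0321 + 0.0711 × 0.9679
     = 0.03017400 + 0.06881769
     = 0.09899169

Step 2: Apply Bayes' theorem for P(D|+)
P(D|+) = P(+|D)P(D) / P(+)
       = 0.03017400 / 0.09899169
       = 0.3048


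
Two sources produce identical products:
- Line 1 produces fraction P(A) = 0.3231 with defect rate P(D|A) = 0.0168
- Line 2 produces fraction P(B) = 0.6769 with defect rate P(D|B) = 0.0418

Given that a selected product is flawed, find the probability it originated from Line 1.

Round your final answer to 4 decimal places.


Let A = from Line 1, D = flawed

Given:
- P(A) = 0.3231, P(B) = 0.6769
- P(D|A) = 0.0168, P(D|B) = 0.0418

Step 1: Find P(D)
P(D) = P(D|A)P(A) + P(D|B)P(B)
     = 0.0168 × 0.3231 + 0.0418 × 0.6769
     = 0.00542808 + 0.02829442
     = 0.03372250

Step 2: Apply Bayes' theorem
P(A|D) = P(D|A)P(A) / P(D)
       = 0.00542808 / 0.03372250
       = 0.1610


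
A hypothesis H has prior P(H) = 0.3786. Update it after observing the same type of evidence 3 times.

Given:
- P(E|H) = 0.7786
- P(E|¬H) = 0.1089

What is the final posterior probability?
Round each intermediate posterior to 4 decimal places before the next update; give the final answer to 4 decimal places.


Sequential Bayesian updating:

Initial prior: P(H) = 0.3786

Update 1:
  P(E) = 0.7786 × 0.3786 + 0.1089 × 0.6214 = 0.29477796 + 0.06767046 = 0.36244842
  P(H|E) = 0.29477796 / 0.36244842 = 0.8133

Update 2:
  P(E) = 0.7786 × 0.8133 + 0.1089 × 0.1867 = 0.63323538 + 0.02033163 = 0.65356701
  P(H|E) = 0.63323538 / 0.65356701 = 0.9689

Update 3:
  P(E) = 0.7786 × 0.9689 + 0.1089 × 0.0311 = 0.75438554 + 0.00338679 = 0.75777233
  P(H|E) = 0.75438554 / 0.75777233 = 0.9955

Final posterior: 0.9955


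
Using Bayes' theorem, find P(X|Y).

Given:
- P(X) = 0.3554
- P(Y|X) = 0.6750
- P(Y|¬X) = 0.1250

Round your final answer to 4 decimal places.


Bayes' theorem: P(X|Y) = P(Y|X) × P(X) / P(Y)

Step 1: Calculate P(Y) using law of total probability
P(Y) = P(Y|X)P(X) + P(Y|¬X)P(¬X)
     = 0.6750 × 0.3554 + 0.1250 × 0.6446
     = 0.23989500 + 0.08057500
     = 0.32047000

Step 2: Apply Bayes' theorem
P(X|Y) = P(Y|X) × P(X) / P(Y)
       = 0.23989500 / 0.32047000
       = 0.7486


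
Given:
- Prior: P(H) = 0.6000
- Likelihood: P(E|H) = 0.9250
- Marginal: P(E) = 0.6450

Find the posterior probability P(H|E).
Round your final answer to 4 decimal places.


Using Bayes' theorem:

P(H|E) = P(E|H) × P(H) / P(E)
       = 0.9250 × 0.6000 / 0.6450
       = 0.55500000 / 0.6450
       = 0.8605

The evidence strengthens our belief in H.
Prior: 0.6000 → Posterior: 0.8605


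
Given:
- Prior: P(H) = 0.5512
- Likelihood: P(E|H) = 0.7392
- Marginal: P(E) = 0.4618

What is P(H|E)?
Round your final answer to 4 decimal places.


Using Bayes' theorem:

P(H|E) = P(E|H) × P(H) / P(E)
       = 0.7392 × 0.5512 / 0.4618
       = 0.40744704 / 0.4618
       = 0.8823

The evidence strengthens our belief in H.
Prior: 0.5512 → Posterior: 0.8823


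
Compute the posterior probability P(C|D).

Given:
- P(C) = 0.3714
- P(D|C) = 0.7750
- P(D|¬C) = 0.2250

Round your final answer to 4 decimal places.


Bayes' theorem: P(C|D) = P(D|C) × P(C) / P(D)

Step 1: Calculate P(D) using law of total probability
P(D) = P(D|C)P(C) + P(D|¬C)P(¬C)
     = 0.7750 × 0.3714 + 0.2250 × 0.6286
     = 0.28783500 + 0.14143500
     = 0.42927000

Step 2: Apply Bayes' theorem
P(C|D) = P(D|C) × P(C) / P(D)
       = 0.28783500 / 0.42927000
       = 0.6705


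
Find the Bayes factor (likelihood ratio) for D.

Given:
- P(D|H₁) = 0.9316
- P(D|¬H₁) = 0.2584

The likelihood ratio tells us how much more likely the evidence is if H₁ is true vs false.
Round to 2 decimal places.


Likelihood Ratio (LR) = P(D|H₁) / P(D|¬H₁)

LR = 0.9316 / 0.2584
   = 3.61

The evidence is 3.61 times more likely if H₁ is true than if H₁ is false.
Since LR > 1, the evidence supports H₁ over ¬H₁.


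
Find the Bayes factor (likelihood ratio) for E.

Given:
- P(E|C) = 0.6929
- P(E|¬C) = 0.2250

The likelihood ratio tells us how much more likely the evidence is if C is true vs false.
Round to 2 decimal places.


Likelihood Ratio (LR) = P(E|C) / P(E|¬C)

LR = 0.6929 / 0.2250
   = 3.08

The evidence is 3.08 times more likely if C is true than if C is false.
Since LR > 1, the evidence supports C over ¬C.


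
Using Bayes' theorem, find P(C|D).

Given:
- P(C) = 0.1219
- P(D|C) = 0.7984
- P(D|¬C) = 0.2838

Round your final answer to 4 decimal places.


Bayes' theorem: P(C|D) = P(D|C) × P(C) / P(D)

Step 1: Calculate P(D) using law of total probability
P(D) = P(D|C)P(C) + P(D|¬C)P(¬C)
     = 0.7984 × 0.1219 + 0.2838 × 0.8781
     = 0.09732496 + 0.24920478
     = 0.34652974

Step 2: Apply Bayes' theorem
P(C|D) = P(D|C) × P(C) / P(D)
       = 0.09732496 / 0.34652974
       = 0.2809


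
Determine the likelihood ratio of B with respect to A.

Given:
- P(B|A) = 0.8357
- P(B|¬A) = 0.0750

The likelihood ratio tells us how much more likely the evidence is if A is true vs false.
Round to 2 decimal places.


Likelihood Ratio (LR) = P(B|A) / P(B|¬A)

LR = 0.8357 / 0.0750
   = 11.14

The evidence is 11.14 times more likely if A is true than if A is false.
LR > 1, so observing B raises the odds in favor of A.


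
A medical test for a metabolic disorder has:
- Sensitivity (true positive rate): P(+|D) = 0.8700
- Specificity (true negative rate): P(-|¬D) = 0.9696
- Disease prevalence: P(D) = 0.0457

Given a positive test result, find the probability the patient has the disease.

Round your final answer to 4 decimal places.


Let D = has disease, + = positive test

Given:
- P(D) = 0.0457 (prevalence)
- P(+|D) = 0.8700 (sensitivity)
- P(-|¬D) = 0.9696 (specificity)
- P(+|¬D) = 0.0304 (false positive rate = 1 - specificity)

Step 1: Find P(+)
P(+) = P(+|D)P(D) + P(+|¬D)P(¬D)
     = 0.8700 × 0.0457 + 0.0304 × 0.9543
     = 0.03975900 + 0.02901072
     = 0.06876972

Step 2: Apply Bayes' theorem for P(D|+)
P(D|+) = P(+|D)P(D) / P(+)
       = 0.03975900 / 0.06876972
       = 0.5781


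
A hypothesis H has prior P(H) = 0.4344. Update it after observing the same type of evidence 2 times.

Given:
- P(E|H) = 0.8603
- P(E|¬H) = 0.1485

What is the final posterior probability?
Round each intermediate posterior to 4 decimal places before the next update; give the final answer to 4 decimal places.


Sequential Bayesian updating:

Initial prior: P(H) = 0.4344

Update 1:
  P(E) = 0.8603 × 0.4344 + 0.1485 × 0.5656 = 0.37371432 + 0.08399160 = 0.45770592
  P(H|E) = 0.37371432 / 0.45770592 = 0.8165

Update 2:
  P(E) = 0.8603 × 0.8165 + 0.1485 × 0.1835 = 0.70243495 + 0.02724975 = 0.72968470
  P(H|E) = 0.70243495 / 0.72968470 = 0.9627

Final posterior: 0.9627


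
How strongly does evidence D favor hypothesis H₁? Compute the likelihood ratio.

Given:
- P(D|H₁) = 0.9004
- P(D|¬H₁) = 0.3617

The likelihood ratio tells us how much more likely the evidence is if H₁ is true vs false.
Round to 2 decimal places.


Likelihood Ratio (LR) = P(D|H₁) / P(D|¬H₁)

LR = 0.9004 / 0.3617
   = 2.49

The evidence is 2.49 times more likely if H₁ is true than if H₁ is false.
Since LR > 1, the evidence supports H₁ over ¬H₁.


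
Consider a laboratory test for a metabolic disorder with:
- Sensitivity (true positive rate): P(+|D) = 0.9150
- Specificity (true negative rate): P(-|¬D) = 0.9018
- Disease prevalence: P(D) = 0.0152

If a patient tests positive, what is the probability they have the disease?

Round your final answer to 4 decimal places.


Let D = has disease, + = positive test

Given:
- P(D) = 0.0152 (prevalence)
- P(+|D) = 0.9150 (sensitivity)
- P(-|¬D) = 0.9018 (specificity)
- P(+|¬D) = 0.0982 (false positive rate = 1 - specificity)

Step 1: Find P(+)
P(+) = P(+|D)P(D) + P(+|¬D)P(¬D)
     = 0.9150 × 0.0152 + 0.0982 × 0.9848
     = 0.01390800 + 0.09670736
     = 0.11061536

Step 2: Apply Bayes' theorem for P(D|+)
P(D|+) = P(+|D)P(D) / P(+)
       = 0.01390800 / 0.11061536
       = 0.1257


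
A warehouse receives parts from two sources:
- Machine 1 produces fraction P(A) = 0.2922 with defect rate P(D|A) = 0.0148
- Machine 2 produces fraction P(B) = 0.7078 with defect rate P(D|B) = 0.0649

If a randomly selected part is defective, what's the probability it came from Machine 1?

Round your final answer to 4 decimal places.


Let A = from Machine 1, D = defective

Given:
- P(A) = 0.2922, P(B) = 0.7078
- P(D|A) = 0.0148, P(D|B) = 0.0649

Step 1: Find P(D)
P(D) = P(D|A)P(A) + P(D|B)P(B)
     = 0.0148 × 0.2922 + 0.0649 × 0.7078
     = 0.00432456 + 0.04593622
     = 0.05026078

Step 2: Apply Bayes' theorem
P(A|D) = P(D|A)P(A) / P(D)
       = 0.00432456 / 0.05026078
       = 0.0860


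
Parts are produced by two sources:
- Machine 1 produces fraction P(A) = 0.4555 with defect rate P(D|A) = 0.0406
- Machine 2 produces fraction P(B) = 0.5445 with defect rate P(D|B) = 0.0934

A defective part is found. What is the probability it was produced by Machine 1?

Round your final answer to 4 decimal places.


Let A = from Machine 1, D = defective

Given:
- P(A) = 0.4555, P(B) = 0.5445
- P(D|A) = 0.0406, P(D|B) = 0.0934

Step 1: Find P(D)
P(D) = P(D|A)P(A) + P(D|B)P(B)
     = 0.0406 × 0.4555 + 0.0934 × 0.5445
     = 0.01849330 + 0.05085630
     = 0.06934960

Step 2: Apply Bayes' theorem
P(A|D) = P(D|A)P(A) / P(D)
       = 0.01849330 / 0.06934960
       = 0.2667


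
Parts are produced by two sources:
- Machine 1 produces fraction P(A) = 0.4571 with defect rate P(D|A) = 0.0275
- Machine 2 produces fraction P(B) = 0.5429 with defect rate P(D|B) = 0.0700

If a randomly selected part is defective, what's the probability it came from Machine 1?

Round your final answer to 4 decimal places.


Let A = from Machine 1, D = defective

Given:
- P(A) = 0.4571, P(B) = 0.5429
- P(D|A) = 0.0275, P(D|B) = 0.0700

Step 1: Find P(D)
P(D) = P(D|A)P(A) + P(D|B)P(B)
     = 0.0275 × 0.4571 + 0.0700 × 0.5429
     = 0.01257025 + 0.03800300
     = 0.05057325

Step 2: Apply Bayes' theorem
P(A|D) = P(D|A)P(A) / P(D)
       = 0.01257025 / 0.05057325
       = 0.2486


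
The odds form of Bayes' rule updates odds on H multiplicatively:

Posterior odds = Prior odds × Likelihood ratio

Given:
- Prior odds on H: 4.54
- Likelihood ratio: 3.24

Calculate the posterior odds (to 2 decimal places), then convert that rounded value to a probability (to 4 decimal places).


Step 1: Calculate posterior odds
Posterior odds = Prior odds × LR
               = 4.54 × 3.24
               = 14.71

Step 2: Convert to probability
P(H|E) = Posterior odds / (1 + Posterior odds)
       = 14.71 / (1 + 14.71)
       = 14.71 / 15.71
       = 0.9363

The evidence increased P(H) from 0.8195 to 0.9363.


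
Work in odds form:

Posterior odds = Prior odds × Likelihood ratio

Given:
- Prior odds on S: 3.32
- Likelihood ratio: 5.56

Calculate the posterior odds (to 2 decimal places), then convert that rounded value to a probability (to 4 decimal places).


Step 1: Calculate posterior odds
Posterior odds = Prior odds × LR
               = 3.32 × 5.56
               = 18.46

Step 2: Convert to probability
P(S|E) = Posterior odds / (1 + Posterior odds)
       = 18.46 / (1 + 18.46)
       = 18.46 / 19.46
       = 0.9486

The evidence increased P(S) from 0.7685 to 0.9486.


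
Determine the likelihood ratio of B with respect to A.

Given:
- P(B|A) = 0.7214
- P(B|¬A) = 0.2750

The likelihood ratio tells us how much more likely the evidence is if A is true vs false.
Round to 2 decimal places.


Likelihood Ratio (LR) = P(B|A) / P(B|¬A)

LR = 0.7214 / 0.2750
   = 2.62

The evidence is 2.62 times more likely if A is true than if A is false.
Because LR exceeds 1, B is evidence for A.


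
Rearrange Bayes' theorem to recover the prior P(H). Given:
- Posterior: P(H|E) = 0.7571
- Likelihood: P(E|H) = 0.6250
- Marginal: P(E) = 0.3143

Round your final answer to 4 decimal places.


From Bayes' theorem: P(H|E) = P(E|H) × P(H) / P(E)

Rearranging for P(H):
P(H) = P(H|E) × P(E) / P(E|H)
     = 0.7571 × 0.3143 / 0.6250
     = 0.23795653 / 0.6250
     = 0.3807


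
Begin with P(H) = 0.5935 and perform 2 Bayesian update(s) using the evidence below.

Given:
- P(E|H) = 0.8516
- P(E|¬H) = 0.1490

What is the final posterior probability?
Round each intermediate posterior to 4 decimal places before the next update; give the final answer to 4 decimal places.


Sequential Bayesian updating:

Initial prior: P(H) = 0.5935

Update 1:
  P(E) = 0.8516 × 0.5935 + 0.1490 × 0.4065 = 0.50542460 + 0.06056850 = 0.56599310
  P(H|E) = 0.50542460 / 0.56599310 = 0.8930

Update 2:
  P(E) = 0.8516 × 0.8930 + 0.1490 × 0.1070 = 0.76047880 + 0.01594300 = 0.77642180
  P(H|E) = 0.76047880 / 0.77642180 = 0.9795

Final posterior: 0.9795


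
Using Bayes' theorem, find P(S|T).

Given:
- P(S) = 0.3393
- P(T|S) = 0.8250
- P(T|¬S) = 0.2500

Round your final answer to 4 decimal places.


Bayes' theorem: P(S|T) = P(T|S) × P(S) / P(T)

Step 1: Calculate P(T) using law of total probability
P(T) = P(T|S)P(S) + P(T|¬S)P(¬S)
     = 0.8250 × 0.3393 + 0.2500 × 0.6607
     = 0.27992250 + 0.16517500
     = 0.44509750

Step 2: Apply Bayes' theorem
P(S|T) = P(T|S) × P(S) / P(T)
       = 0.27992250 / 0.44509750
       = 0.6289


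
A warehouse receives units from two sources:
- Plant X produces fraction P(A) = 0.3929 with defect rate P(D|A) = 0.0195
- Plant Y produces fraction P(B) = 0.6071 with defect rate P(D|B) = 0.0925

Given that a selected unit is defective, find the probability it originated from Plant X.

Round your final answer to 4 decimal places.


Let A = from Plant X, D = defective

Given:
- P(A) = 0.3929, P(B) = 0.6071
- P(D|A) = 0.0195, P(D|B) = 0.0925

Step 1: Find P(D)
P(D) = P(D|A)P(A) + P(D|B)P(B)
     = 0.0195 × 0.3929 + 0.0925 × 0.6071
     = 0.00766155 + 0.05615675
     = 0.06381830

Step 2: Apply Bayes' theorem
P(A|D) = P(D|A)P(A) / P(D)
       = 0.00766155 / 0.06381830
       = 0.1201


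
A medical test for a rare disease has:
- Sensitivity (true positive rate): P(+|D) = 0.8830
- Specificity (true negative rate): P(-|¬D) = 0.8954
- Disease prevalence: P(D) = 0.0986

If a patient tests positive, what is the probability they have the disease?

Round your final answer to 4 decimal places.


Let D = has disease, + = positive test

Given:
- P(D) = 0.0986 (prevalence)
- P(+|D) = 0.8830 (sensitivity)
- P(-|¬D) = 0.8954 (specificity)
- P(+|¬D) = 0.1046 (false positive rate = 1 - specificity)

Step 1: Find P(+)
P(+) = P(+|D)P(D) + P(+|¬D)P(¬D)
     = 0.8830 × 0.0986 + 0.1046 × 0.9014
     = 0.08706380 + 0.09428644
     = 0.18135024

Step 2: Apply Bayes' theorem for P(D|+)
P(D|+) = P(+|D)P(D) / P(+)
       = 0.08706380 / 0.18135024
       = 0.4801


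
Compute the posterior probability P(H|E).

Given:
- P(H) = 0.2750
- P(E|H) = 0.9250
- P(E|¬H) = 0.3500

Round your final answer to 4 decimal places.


Bayes' theorem: P(H|E) = P(E|H) × P(H) / P(E)

Step 1: Calculate P(E) using law of total probability
P(E) = P(E|H)P(H) + P(E|¬H)P(¬H)
     = 0.9250 × 0.2750 + 0.3500 × 0.7250
     = 0.25437500 + 0.25375000
     = 0.50812500

Step 2: Apply Bayes' theorem
P(H|E) = P(E|H) × P(H) / P(E)
       = 0.25437500 / 0.50812500
       = 0.5006


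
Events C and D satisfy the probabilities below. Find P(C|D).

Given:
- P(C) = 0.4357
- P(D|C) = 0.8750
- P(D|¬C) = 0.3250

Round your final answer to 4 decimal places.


Bayes' theorem: P(C|D) = P(D|C) × P(C) / P(D)

Step 1: Calculate P(D) using law of total probability
P(D) = P(D|C)P(C) + P(D|¬C)P(¬C)
     = 0.8750 × 0.4357 + 0.3250 × 0.5643
     = 0.38123750 + 0.18339750
     = 0.56463500

Step 2: Apply Bayes' theorem
P(C|D) = P(D|C) × P(C) / P(D)
       = 0.38123750 / 0.56463500
       = 0.6752


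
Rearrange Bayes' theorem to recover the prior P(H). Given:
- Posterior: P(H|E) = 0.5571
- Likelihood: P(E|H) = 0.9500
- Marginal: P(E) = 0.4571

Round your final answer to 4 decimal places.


From Bayes' theorem: P(H|E) = P(E|H) × P(H) / P(E)

Rearranging for P(H):
P(H) = P(H|E) × P(E) / P(E|H)
     = 0.5571 × 0.4571 / 0.9500
     = 0.25465041 / 0.9500
     = 0.2681


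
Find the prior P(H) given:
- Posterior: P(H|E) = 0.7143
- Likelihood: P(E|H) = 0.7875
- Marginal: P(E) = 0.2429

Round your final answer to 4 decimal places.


From Bayes' theorem: P(H|E) = P(E|H) × P(H) / P(E)

Rearranging for P(H):
P(H) = P(H|E) × P(E) / P(E|H)
     = 0.7143 × 0.2429 / 0.7875
     = 0.17350347 / 0.7875
     = 0.2203


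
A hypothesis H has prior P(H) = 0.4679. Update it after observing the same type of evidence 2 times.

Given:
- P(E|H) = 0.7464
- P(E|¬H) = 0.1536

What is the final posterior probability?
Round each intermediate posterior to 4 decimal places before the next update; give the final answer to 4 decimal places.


Sequential Bayesian updating:

Initial prior: P(H) = 0.4679

Update 1:
  P(E) = 0.7464 × 0.4679 + 0.1536 × 0.5321 = 0.34924056 + 0.08173056 = 0.43097112
  P(H|E) = 0.34924056 / 0.43097112 = 0.8104

Update 2:
  P(E) = 0.7464 × 0.8104 + 0.1536 × 0.1896 = 0.60488256 + 0.02912256 = 0.63400512
  P(H|E) = 0.60488256 / 0.63400512 = 0.9541

Final posterior: 0.9541


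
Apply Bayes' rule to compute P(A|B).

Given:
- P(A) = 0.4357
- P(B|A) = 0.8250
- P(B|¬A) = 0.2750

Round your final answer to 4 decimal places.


Bayes' theorem: P(A|B) = P(B|A) × P(A) / P(B)

Step 1: Calculate P(B) using law of total probability
P(B) = P(B|A)P(A) + P(B|¬A)P(¬A)
     = 0.8250 × 0.4357 + 0.2750 × 0.5643
     = 0.35945250 + 0.15518250
     = 0.51463500

Step 2: Apply Bayes' theorem
P(A|B) = P(B|A) × P(A) / P(B)
       = 0.35945250 / 0.51463500
       = 0.6985


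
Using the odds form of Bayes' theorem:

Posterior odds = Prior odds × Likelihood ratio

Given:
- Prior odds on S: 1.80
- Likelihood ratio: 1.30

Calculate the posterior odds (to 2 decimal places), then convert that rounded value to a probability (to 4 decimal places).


Step 1: Calculate posterior odds
Posterior odds = Prior odds × LR
               = 1.80 × 1.30
               = 2.34

Step 2: Convert to probability
P(S|E) = Posterior odds / (1 + Posterior odds)
       = 2.34 / (1 + 2.34)
       = 2.34 / 3.34
       = 0.7006

The evidence increased P(S) from 0.6429 to 0.7006.


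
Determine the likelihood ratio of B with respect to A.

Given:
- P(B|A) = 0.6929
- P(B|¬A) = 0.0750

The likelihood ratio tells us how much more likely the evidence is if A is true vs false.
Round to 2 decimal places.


Likelihood Ratio (LR) = P(B|A) / P(B|¬A)

LR = 0.6929 / 0.0750
   = 9.24

The evidence is 9.24 times more likely if A is true than if A is false.
LR > 1, so observing B raises the odds in favor of A.


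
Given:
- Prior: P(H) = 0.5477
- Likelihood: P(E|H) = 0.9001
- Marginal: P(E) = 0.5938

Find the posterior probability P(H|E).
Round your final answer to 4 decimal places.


Using Bayes' theorem:

P(H|E) = P(E|H) × P(H) / P(E)
       = 0.9001 × 0.5477 / 0.5938
       = 0.49298477 / 0.5938
       = 0.8302

The evidence strengthens our belief in H.
Prior: 0.5477 → Posterior: 0.8302


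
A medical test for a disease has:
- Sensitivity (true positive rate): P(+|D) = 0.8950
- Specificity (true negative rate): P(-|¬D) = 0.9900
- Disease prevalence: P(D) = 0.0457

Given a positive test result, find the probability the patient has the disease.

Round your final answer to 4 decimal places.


Let D = has disease, + = positive test

Given:
- P(D) = 0.0457 (prevalence)
- P(+|D) = 0.8950 (sensitivity)
- P(-|¬D) = 0.9900 (specificity)
- P(+|¬D) = 0.0100 (false positive rate = 1 - specificity)

Step 1: Find P(+)
P(+) = P(+|D)P(D) + P(+|¬D)P(¬D)
     = 0.8950 × 0.0457 + 0.0100 × 0.9543
     = 0.04090150 + 0.00954300
     = 0.05044450

Step 2: Apply Bayes' theorem for P(D|+)
P(D|+) = P(+|D)P(D) / P(+)
       = 0.04090150 / 0.05044450
       = 0.8108


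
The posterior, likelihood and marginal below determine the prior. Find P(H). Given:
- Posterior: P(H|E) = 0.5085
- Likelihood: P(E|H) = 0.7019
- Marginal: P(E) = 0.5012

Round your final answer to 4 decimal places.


From Bayes' theorem: P(H|E) = P(E|H) × P(H) / P(E)

Rearranging for P(H):
P(H) = P(H|E) × P(E) / P(E|H)
     = 0.5085 × 0.5012 / 0.7019
     = 0.25486020 / 0.7019
     = 0.3631


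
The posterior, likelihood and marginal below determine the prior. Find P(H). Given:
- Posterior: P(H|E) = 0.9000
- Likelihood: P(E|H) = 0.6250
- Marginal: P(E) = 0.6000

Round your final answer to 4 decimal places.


From Bayes' theorem: P(H|E) = P(E|H) × P(H) / P(E)

Rearranging for P(H):
P(H) = P(H|E) × P(E) / P(E|H)
     = 0.9000 × 0.6000 / 0.6250
     = 0.54000000 / 0.6250
     = 0.8640


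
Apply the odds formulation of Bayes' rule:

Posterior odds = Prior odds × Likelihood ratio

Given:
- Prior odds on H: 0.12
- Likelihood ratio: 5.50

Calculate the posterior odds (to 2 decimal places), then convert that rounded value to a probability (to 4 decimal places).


Step 1: Calculate posterior odds
Posterior odds = Prior odds × LR
               = 0.12 × 5.50
               = 0.66

Step 2: Convert to probability
P(H|E) = Posterior odds / (1 + Posterior odds)
       = 0.66 / (1 + 0.66)
       = 0.66 / 1.66
       = 0.3976

The evidence increased P(H) from 0.1071 to 0.3976.


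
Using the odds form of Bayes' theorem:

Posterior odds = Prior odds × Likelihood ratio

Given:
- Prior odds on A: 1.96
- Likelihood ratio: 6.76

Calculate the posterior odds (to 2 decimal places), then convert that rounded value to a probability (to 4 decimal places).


Step 1: Calculate posterior odds
Posterior odds = Prior odds × LR
               = 1.96 × 6.76
               = 13.25

Step 2: Convert to probability
P(A|E) = Posterior odds / (1 + Posterior odds)
       = 13.25 / (1 + 13.25)
       = 13.25 / 14.25
       = 0.9298

The evidence increased P(A) from 0.6622 to 0.9298.


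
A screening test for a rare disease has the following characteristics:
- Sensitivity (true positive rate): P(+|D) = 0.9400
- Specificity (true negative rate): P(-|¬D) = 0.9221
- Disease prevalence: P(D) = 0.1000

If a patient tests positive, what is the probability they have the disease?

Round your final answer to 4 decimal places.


Let D = has disease, + = positive test

Given:
- P(D) = 0.1000 (prevalence)
- P(+|D) = 0.9400 (sensitivity)
- P(-|¬D) = 0.9221 (specificity)
- P(+|¬D) = 0.0779 (false positive rate = 1 - specificity)

Step 1: Find P(+)
P(+) = P(+|D)P(D) + P(+|¬D)P(¬D)
     = 0.9400 × 0.1000 + 0.0779 × 0.9000
     = 0.09400000 + 0.07011000
     = 0.16411000

Step 2: Apply Bayes' theorem for P(D|+)
P(D|+) = P(+|D)P(D) / P(+)
       = 0.09400000 / 0.16411000
       = 0.5728


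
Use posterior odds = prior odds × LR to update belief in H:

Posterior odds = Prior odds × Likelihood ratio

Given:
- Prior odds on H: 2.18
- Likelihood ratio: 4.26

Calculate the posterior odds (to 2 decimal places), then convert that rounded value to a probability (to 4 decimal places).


Step 1: Calculate posterior odds
Posterior odds = Prior odds × LR
               = 2.18 × 4.26
               = 9.29

Step 2: Convert to probability
P(H|E) = Posterior odds / (1 + Posterior odds)
       = 9.29 / (1 + 9.29)
       = 9.29 / 10.29
       = 0.9028

The evidence increased P(H) from 0.6855 to 0.9028.


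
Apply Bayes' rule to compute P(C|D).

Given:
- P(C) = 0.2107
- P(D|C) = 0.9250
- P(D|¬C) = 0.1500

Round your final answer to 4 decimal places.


Bayes' theorem: P(C|D) = P(D|C) × P(C) / P(D)

Step 1: Calculate P(D) using law of total probability
P(D) = P(D|C)P(C) + P(D|¬C)P(¬C)
     = 0.9250 × 0.2107 + 0.1500 × 0.7893
     = 0.19489750 + 0.11839500
     = 0.31329250

Step 2: Apply Bayes' theorem
P(C|D) = P(D|C) × P(C) / P(D)
       = 0.19489750 / 0.31329250
       = 0.6221


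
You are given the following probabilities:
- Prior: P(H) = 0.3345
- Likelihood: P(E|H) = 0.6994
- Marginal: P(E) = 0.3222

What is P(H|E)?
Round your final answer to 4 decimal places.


Using Bayes' theorem:

P(H|E) = P(E|H) × P(H) / P(E)
       = 0.6994 × 0.3345 / 0.3222
       = 0.23394930 / 0.3222
       = 0.7261

The evidence strengthens our belief in H.
Prior: 0.3345 → Posterior: 0.7261


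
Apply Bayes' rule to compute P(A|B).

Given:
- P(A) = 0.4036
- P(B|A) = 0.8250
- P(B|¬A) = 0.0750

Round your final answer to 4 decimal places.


Bayes' theorem: P(A|B) = P(B|A) × P(A) / P(B)

Step 1: Calculate P(B) using law of total probability
P(B) = P(B|A)P(A) + P(B|¬A)P(¬A)
     = 0.8250 × 0.4036 + 0.0750 × 0.5964
     = 0.33297000 + 0.04473000
     = 0.37770000

Step 2: Apply Bayes' theorem
P(A|B) = P(B|A) × P(A) / P(B)
       = 0.33297000 / 0.37770000
       = 0.8816


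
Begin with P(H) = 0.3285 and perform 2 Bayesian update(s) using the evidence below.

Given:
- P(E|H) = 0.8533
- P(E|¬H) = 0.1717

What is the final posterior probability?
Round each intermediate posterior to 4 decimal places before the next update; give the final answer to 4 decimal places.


Sequential Bayesian updating:

Initial prior: P(H) = 0.3285

Update 1:
  P(E) = 0.8533 × 0.3285 + 0.1717 × 0.6715 = 0.28030905 + 0.11529655 = 0.39560560
  P(H|E) = 0.28030905 / 0.39560560 = 0.7086

Update 2:
  P(E) = 0.8533 × 0.7086 + 0.1717 × 0.2914 = 0.60464838 + 0.05003338 = 0.65468176
  P(H|E) = 0.60464838 / 0.65468176 = 0.9236

Final posterior: 0.9236
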